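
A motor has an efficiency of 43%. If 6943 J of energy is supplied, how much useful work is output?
W_out = η·W_in = 0.43·6943 = 2985.49 J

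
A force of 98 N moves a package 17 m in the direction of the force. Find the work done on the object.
W = F·d = (98)(17) = 1666 J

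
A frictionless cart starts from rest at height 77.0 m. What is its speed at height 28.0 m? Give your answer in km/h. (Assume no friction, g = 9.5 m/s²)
mgh₁ = mgh₂ + ½mv² ⇒ v = √(2g(h₁−h₂)) = √(2·9.5·49.0) = 30.5123 m/s = 109.8 km/h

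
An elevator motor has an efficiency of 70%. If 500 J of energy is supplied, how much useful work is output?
W_out = η·W_in = 0.7·500 = 350.0 J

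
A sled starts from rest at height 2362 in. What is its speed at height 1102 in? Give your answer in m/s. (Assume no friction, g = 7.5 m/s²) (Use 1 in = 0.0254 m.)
Convert to SI: h₁−h₂ = 32.004 m
mgh₁ = mgh₂ + ½mv² ⇒ v = √(2g(h₁−h₂)) = √(2·7.5·32.004) = 21.91 m/s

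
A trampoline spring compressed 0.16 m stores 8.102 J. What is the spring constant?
k = 2·PE/x² = 2·8.102/(0.16)² = 633.0 N/m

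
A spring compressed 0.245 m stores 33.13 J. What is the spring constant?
k = 2·PE/x² = 2·33.13/(0.245)² = 1104 N/m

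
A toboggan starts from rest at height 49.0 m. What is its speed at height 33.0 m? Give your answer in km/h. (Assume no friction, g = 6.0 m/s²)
mgh₁ = mgh₂ + ½mv² ⇒ v = √(2g(h₁−h₂)) = √(2·6.0·16.0) = 13.8564 m/s = 49.88 km/h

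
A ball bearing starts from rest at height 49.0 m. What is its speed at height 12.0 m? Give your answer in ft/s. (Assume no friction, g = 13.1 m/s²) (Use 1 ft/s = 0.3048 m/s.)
mgh₁ = mgh₂ + ½mv² ⇒ v = √(2g(h₁−h₂)) = √(2·13.1·37.0) = 31.1352 m/s = 102.1 ft/s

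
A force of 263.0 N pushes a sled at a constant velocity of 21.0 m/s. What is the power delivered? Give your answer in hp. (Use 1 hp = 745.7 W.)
P = Fv = (263.0)(21.0) = 5523.0 W = 7.406 hp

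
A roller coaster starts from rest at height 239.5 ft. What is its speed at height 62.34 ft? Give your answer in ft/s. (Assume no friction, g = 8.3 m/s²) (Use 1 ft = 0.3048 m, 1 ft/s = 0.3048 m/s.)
Convert to SI: h₁−h₂ = 53.9984 m
mgh₁ = mgh₂ + ½mv² ⇒ v = √(2g(h₁−h₂)) = √(2·8.3·53.9984) = 29.9395 m/s = 98.23 ft/s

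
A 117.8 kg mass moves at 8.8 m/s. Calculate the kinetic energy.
KE = ½mv² = ½(117.8)(8.8)² = 4561 J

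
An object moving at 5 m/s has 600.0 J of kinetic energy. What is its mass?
m = 2·KE/v² = 2·600.0/(5)² = 48.0 kg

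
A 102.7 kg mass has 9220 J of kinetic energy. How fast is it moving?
v = √(2·KE/m) = √(2·9220/102.7) = 13.4 m/s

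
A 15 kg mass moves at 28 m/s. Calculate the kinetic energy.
KE = ½mv² = ½(15)(28)² = 5880.0 J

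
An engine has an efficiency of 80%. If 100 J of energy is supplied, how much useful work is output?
W_out = η·W_in = 0.8·100 = 80.0 J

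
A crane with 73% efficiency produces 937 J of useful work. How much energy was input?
W_in = W_out/η = 937/0.73 = 1284 J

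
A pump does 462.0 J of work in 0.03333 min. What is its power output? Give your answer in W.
Convert to SI: W = 462.0 J, t = 1.9998 s
P = W/t = 462.0/1.9998 = 231.0 W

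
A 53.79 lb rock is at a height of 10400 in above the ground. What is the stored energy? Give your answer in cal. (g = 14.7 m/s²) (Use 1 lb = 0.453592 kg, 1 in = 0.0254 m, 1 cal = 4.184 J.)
Convert to SI: m = 24.3987 kg, h = 264.16 m
PE = mgh = (24.3987)(14.7)(264.16) = 94743.9 J = 22640 cal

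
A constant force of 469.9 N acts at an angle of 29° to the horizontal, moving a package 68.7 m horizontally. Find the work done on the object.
W = F·d·cosθ = (469.9)(68.7)cos(29°) = 28230 J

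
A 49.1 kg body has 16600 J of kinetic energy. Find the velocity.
v = √(2·KE/m) = √(2·16600/49.1) = 26.0 m/s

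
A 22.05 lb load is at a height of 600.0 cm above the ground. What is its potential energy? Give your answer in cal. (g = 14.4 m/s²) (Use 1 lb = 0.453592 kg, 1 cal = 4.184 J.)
Convert to SI: m = 10.0017 kg, h = 6.0 m
PE = mgh = (10.0017)(14.4)(6.0) = 864.147 J = 206.5 cal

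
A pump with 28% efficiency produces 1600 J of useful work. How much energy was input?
W_in = W_out/η = 1600/0.28 = 5714 J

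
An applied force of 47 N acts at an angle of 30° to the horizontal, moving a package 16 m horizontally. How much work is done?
W = F·d·cosθ = (47)(16)cos(30°) = 651.3 J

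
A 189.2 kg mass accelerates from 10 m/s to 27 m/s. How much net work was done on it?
W = ΔKE = ½m(v₂² − v₁²) = ½(189.2)(27² − 10²) = 59503.4 J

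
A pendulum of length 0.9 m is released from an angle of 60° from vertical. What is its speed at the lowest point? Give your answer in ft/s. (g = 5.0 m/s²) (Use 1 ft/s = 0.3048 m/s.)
h = L(1 − cosθ) = 0.9(1 − cos60°) = 0.45 m
v = √(2gh) = √(2·5.0·0.45) = 2.12132 m/s = 6.96 ft/s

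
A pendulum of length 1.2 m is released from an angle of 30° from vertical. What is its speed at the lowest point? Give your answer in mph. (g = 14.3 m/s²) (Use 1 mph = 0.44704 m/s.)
h = L(1 − cosθ) = 1.2(1 − cos30°) = 0.16077 m
v = √(2gh) = √(2·14.3·0.16077) = 2.1443 m/s = 4.797 mph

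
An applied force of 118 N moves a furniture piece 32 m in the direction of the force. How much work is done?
W = F·d = (118)(32) = 3776 J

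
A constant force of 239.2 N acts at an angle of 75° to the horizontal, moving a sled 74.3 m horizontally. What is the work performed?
W = F·d·cosθ = (239.2)(74.3)cos(75°) = 4600 J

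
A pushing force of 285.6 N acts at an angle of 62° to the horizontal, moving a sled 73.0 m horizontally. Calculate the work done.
W = F·d·cosθ = (285.6)(73.0)cos(62°) = 9788 J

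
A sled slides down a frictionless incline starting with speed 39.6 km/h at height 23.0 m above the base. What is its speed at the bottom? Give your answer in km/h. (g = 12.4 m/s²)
Convert to SI: v₀ = 11.0 m/s, h = 23.0 m
½mv₀² + mgh = ½mv² ⇒ v = √(v₀² + 2gh) = √(11.0² + 2·12.4·23.0) = 26.2945 m/s = 94.66 km/h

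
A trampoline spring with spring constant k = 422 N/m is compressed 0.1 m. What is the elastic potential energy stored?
PE = ½kx² = ½(422)(0.1)² = 2.11 J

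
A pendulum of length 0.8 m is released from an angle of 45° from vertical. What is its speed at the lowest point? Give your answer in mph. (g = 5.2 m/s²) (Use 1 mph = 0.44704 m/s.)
h = L(1 − cosθ) = 0.8(1 − cos45°) = 0.234315 m
v = √(2gh) = √(2·5.2·0.234315) = 1.56105 m/s = 3.492 mph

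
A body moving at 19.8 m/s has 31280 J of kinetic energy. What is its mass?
m = 2·KE/v² = 2·31280/(19.8)² = 159.6 kg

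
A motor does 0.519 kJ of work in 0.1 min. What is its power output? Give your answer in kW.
Convert to SI: W = 519.0 J, t = 6.0 s
P = W/t = 519.0/6.0 = 86.5 W = 0.0865 kW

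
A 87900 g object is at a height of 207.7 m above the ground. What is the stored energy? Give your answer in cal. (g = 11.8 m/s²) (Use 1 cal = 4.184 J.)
Convert to SI: m = 87.9 kg, h = 207.7 m
PE = mgh = (87.9)(11.8)(207.7) = 215431 J = 51490 cal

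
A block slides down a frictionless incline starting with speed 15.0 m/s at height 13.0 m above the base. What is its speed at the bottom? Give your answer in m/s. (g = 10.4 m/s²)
½mv₀² + mgh = ½mv² ⇒ v = √(v₀² + 2gh) = √(15.0² + 2·10.4·13.0) = 22.26 m/s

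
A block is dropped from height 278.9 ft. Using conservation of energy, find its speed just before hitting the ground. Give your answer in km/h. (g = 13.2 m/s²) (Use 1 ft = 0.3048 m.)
Convert to SI: h = 85.0087 m
mgh = ½mv² ⇒ v = √(2gh) = √(2·13.2·85.0087) = 47.3733 m/s = 170.5 km/h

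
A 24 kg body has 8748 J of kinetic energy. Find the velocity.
v = √(2·KE/m) = √(2·8748/24) = 27.0 m/s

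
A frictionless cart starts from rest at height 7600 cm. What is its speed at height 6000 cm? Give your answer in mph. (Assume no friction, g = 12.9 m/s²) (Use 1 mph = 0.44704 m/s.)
Convert to SI: h₁−h₂ = 16.0 m
mgh₁ = mgh₂ + ½mv² ⇒ v = √(2g(h₁−h₂)) = √(2·12.9·16.0) = 20.3175 m/s = 45.45 mph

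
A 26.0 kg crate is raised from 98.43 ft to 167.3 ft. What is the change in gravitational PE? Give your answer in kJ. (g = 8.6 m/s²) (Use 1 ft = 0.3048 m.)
Convert to SI: m = 26.0 kg, Δh = 20.9916 m
ΔPE = mgΔh = (26.0)(8.6)(20.9916) = 4693.72 J = 4.694 kJ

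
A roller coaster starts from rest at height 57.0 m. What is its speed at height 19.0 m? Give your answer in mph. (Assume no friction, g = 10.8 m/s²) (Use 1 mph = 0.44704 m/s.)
mgh₁ = mgh₂ + ½mv² ⇒ v = √(2g(h₁−h₂)) = √(2·10.8·38.0) = 28.6496 m/s = 64.09 mph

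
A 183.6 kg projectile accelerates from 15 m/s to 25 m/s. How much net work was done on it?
W = ΔKE = ½m(v₂² − v₁²) = ½(183.6)(25² − 15²) = 36720.0 J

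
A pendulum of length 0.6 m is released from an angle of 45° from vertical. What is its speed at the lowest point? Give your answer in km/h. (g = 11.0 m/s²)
h = L(1 − cosθ) = 0.6(1 − cos45°) = 0.175736 m
v = √(2gh) = √(2·11.0·0.175736) = 1.96626 m/s = 7.079 km/h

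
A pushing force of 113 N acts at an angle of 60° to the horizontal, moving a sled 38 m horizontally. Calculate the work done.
W = F·d·cosθ = (113)(38)cos(60°) = 2147 J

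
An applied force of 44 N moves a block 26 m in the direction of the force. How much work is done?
W = F·d = (44)(26) = 1144 J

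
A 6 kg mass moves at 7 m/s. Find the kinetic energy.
KE = ½mv² = ½(6)(7)² = 147.0 J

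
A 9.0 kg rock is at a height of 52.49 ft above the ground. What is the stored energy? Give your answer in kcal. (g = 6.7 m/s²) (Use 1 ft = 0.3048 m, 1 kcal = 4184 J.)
Convert to SI: m = 9.0 kg, h = 15.999 m
PE = mgh = (9.0)(6.7)(15.999) = 964.737 J = 0.2306 kcal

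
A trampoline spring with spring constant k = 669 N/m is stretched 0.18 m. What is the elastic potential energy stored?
PE = ½kx² = ½(669)(0.18)² = 10.84 J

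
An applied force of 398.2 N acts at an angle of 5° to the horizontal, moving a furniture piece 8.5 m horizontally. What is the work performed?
W = F·d·cosθ = (398.2)(8.5)cos(5°) = 3372 J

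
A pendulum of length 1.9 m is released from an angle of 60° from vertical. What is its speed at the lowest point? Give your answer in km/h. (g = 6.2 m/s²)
h = L(1 − cosθ) = 1.9(1 − cos60°) = 0.95 m
v = √(2gh) = √(2·6.2·0.95) = 3.4322 m/s = 12.36 km/h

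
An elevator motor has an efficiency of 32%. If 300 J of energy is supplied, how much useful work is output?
W_out = η·W_in = 0.32·300 = 96.0 J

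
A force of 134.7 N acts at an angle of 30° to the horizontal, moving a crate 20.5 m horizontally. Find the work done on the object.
W = F·d·cosθ = (134.7)(20.5)cos(30°) = 2391 J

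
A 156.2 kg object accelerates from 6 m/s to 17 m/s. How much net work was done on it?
W = ΔKE = ½m(v₂² − v₁²) = ½(156.2)(17² − 6²) = 19759.3 J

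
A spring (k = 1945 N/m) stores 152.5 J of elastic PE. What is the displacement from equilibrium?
x = √(2·PE/k) = √(2·152.5/1945) = 0.396 m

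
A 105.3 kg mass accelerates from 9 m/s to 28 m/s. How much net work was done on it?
W = ΔKE = ½m(v₂² − v₁²) = ½(105.3)(28² − 9²) = 37012.95 J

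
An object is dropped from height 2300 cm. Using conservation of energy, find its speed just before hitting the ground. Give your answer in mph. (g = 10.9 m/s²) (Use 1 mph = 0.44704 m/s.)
Convert to SI: h = 23.0 m
mgh = ½mv² ⇒ v = √(2gh) = √(2·10.9·23.0) = 22.392 m/s = 50.09 mph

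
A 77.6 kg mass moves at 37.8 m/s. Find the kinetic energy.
KE = ½mv² = ½(77.6)(37.8)² = 55440 J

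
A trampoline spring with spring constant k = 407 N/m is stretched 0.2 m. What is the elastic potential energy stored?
PE = ½kx² = ½(407)(0.2)² = 8.14 J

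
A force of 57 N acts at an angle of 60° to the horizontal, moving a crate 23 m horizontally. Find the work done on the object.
W = F·d·cosθ = (57)(23)cos(60°) = 655.5 J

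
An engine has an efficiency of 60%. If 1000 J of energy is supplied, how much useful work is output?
W_out = η·W_in = 0.6·1000 = 600.0 J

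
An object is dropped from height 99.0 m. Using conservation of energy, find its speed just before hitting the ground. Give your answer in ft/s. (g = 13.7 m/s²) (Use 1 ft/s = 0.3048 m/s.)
mgh = ½mv² ⇒ v = √(2gh) = √(2·13.7·99.0) = 52.0826 m/s = 170.9 ft/s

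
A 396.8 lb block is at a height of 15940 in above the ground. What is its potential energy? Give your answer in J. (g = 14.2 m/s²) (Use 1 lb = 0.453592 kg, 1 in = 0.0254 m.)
Convert to SI: m = 179.985 kg, h = 404.876 m
PE = mgh = (179.985)(14.2)(404.876) = 1035000 J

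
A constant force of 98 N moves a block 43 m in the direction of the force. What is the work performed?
W = F·d = (98)(43) = 4214 J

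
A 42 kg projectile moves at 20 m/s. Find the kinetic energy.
KE = ½mv² = ½(42)(20)² = 8400.0 J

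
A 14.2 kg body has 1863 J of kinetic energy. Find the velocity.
v = √(2·KE/m) = √(2·1863/14.2) = 16.2 m/s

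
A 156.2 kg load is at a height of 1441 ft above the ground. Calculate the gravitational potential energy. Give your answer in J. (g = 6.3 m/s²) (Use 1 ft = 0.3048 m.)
Convert to SI: m = 156.2 kg, h = 439.217 m
PE = mgh = (156.2)(6.3)(439.217) = 432200 J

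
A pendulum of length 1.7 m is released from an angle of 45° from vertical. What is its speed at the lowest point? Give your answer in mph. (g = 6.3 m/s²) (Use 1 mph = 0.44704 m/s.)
h = L(1 − cosθ) = 1.7(1 − cos45°) = 0.497918 m
v = √(2gh) = √(2·6.3·0.497918) = 2.50475 m/s = 5.603 mph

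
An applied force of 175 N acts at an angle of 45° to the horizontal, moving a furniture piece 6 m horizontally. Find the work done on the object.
W = F·d·cosθ = (175)(6)cos(45°) = 742.5 J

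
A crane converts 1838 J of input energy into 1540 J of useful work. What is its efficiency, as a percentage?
η = W_out/W_in = 1540/1838 = 83.79%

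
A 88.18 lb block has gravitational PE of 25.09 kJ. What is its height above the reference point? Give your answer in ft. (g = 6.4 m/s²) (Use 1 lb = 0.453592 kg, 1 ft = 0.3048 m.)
Convert to SI: m = 39.9977 kg, PE = 25090.0 J
h = PE/(mg) = 25090.0/(39.9977·6.4) = 98.0133 m = 321.6 ft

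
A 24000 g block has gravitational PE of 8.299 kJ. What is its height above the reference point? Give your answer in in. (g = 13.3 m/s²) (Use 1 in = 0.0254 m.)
Convert to SI: m = 24.0 kg, PE = 8299.0 J
h = PE/(mg) = 8299.0/(24.0·13.3) = 25.9994 m = 1024 in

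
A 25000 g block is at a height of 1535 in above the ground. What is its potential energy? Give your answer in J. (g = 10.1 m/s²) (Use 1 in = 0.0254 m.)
Convert to SI: m = 25.0 kg, h = 38.989 m
PE = mgh = (25.0)(10.1)(38.989) = 9845 J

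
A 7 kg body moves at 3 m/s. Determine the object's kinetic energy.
KE = ½mv² = ½(7)(3)² = 31.5 J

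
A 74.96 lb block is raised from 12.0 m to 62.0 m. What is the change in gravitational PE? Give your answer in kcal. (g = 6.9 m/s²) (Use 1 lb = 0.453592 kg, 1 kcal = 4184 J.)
Convert to SI: m = 34.0013 kg, Δh = 50.0 m
ΔPE = mgΔh = (34.0013)(6.9)(50.0) = 11730.4 J = 2.804 kcal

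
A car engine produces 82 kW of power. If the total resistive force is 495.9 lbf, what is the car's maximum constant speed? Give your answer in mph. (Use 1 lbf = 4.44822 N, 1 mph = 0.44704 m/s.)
Convert to SI: F = 2205.87 N
P = Fv ⇒ v = P/F = 82000 W/2205.87 N = 37.1735 m/s = 83.15 mph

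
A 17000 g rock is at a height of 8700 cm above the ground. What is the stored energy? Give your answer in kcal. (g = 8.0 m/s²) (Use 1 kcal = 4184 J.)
Convert to SI: m = 17.0 kg, h = 87.0 m
PE = mgh = (17.0)(8.0)(87.0) = 11832.0 J = 2.828 kcal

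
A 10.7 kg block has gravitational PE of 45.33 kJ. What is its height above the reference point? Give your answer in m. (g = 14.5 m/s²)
Convert to SI: m = 10.7 kg, PE = 45330.0 J
h = PE/(mg) = 45330.0/(10.7·14.5) = 292.2 m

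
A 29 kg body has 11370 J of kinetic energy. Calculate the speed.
v = √(2·KE/m) = √(2·11370/29) = 28.0 m/s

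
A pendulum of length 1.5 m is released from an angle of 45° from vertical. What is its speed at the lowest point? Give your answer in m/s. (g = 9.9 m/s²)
h = L(1 − cosθ) = 1.5(1 − cos45°) = 0.43934 m
v = √(2gh) = √(2·9.9·0.43934) = 2.949 m/s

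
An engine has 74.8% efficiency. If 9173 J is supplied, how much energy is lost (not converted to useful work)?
W_lost = W_in(1 − η) = 9173·(1 − 0.748) = 2312 J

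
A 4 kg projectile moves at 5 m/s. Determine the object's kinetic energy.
KE = ½mv² = ½(4)(5)² = 50.0 J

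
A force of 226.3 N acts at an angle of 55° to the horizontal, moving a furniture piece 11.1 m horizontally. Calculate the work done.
W = F·d·cosθ = (226.3)(11.1)cos(55°) = 1441 J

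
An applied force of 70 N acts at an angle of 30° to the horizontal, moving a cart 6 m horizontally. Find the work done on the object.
W = F·d·cosθ = (70)(6)cos(30°) = 363.7 J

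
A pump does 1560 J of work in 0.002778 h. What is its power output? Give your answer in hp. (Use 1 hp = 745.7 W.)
Convert to SI: W = 1560.0 J, t = 10.0008 s
P = W/t = 1560.0/10.0008 = 155.988 W = 0.2092 hp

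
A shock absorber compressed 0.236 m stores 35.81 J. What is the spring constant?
k = 2·PE/x² = 2·35.81/(0.236)² = 1286 N/m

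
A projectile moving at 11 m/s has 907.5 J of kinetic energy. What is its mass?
m = 2·KE/v² = 2·907.5/(11)² = 15.0 kg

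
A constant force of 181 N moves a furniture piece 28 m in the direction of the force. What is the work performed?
W = F·d = (181)(28) = 5068 J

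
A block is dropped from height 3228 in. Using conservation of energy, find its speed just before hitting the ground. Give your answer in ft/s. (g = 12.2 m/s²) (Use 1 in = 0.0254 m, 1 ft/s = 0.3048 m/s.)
Convert to SI: h = 81.9912 m
mgh = ½mv² ⇒ v = √(2gh) = √(2·12.2·81.9912) = 44.7279 m/s = 146.7 ft/s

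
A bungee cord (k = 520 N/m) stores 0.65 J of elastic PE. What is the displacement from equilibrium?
x = √(2·PE/k) = √(2·0.65/520) = 0.05 m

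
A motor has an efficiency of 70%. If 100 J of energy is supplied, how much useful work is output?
W_out = η·W_in = 0.7·100 = 70.0 J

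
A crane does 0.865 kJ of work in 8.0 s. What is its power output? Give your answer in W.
Convert to SI: W = 865.0 J, t = 8.0 s
P = W/t = 865.0/8.0 = 108.1 W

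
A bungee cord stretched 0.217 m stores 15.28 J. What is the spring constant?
k = 2·PE/x² = 2·15.28/(0.217)² = 649.0 N/m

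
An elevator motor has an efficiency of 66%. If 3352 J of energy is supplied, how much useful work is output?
W_out = η·W_in = 0.66·3352 = 2212.32 J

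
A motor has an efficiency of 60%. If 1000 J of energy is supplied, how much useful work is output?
W_out = η·W_in = 0.6·1000 = 600.0 J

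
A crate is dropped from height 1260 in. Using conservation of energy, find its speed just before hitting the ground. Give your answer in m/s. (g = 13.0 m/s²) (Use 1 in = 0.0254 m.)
Convert to SI: h = 32.004 m
mgh = ½mv² ⇒ v = √(2gh) = √(2·13.0·32.004) = 28.85 m/s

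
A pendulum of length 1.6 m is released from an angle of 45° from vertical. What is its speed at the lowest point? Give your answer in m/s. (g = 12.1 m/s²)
h = L(1 − cosθ) = 1.6(1 − cos45°) = 0.468629 m
v = √(2gh) = √(2·12.1·0.468629) = 3.368 m/s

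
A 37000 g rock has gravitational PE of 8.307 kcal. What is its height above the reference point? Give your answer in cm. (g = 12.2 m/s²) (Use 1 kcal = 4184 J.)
Convert to SI: m = 37.0 kg, PE = 34756.5 J
h = PE/(mg) = 34756.5/(37.0·12.2) = 76.9971 m = 7700 cm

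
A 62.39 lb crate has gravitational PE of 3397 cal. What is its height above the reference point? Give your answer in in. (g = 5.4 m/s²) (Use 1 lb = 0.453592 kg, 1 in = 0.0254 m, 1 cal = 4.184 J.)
Convert to SI: m = 28.2996 kg, PE = 14213.0 J
h = PE/(mg) = 14213.0/(28.2996·5.4) = 93.0065 m = 3662 in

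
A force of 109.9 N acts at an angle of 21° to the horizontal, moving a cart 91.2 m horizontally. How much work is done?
W = F·d·cosθ = (109.9)(91.2)cos(21°) = 9357 J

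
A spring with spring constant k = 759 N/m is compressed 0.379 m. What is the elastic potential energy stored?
PE = ½kx² = ½(759)(0.379)² = 54.51 J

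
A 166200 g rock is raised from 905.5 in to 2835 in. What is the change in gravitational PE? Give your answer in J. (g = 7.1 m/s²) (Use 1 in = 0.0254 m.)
Convert to SI: m = 166.2 kg, Δh = 49.0093 m
ΔPE = mgΔh = (166.2)(7.1)(49.0093) = 57830 J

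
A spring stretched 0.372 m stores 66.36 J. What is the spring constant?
k = 2·PE/x² = 2·66.36/(0.372)² = 959.1 N/m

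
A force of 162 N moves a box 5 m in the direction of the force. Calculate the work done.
W = F·d = (162)(5) = 810.0 J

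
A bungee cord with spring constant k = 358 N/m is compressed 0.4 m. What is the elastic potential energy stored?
PE = ½kx² = ½(358)(0.4)² = 28.64 J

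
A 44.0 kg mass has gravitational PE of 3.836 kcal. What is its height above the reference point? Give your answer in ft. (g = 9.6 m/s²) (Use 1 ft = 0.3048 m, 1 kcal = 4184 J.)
Convert to SI: m = 44.0 kg, PE = 16049.8 J
h = PE/(mg) = 16049.8/(44.0·9.6) = 37.9967 m = 124.7 ft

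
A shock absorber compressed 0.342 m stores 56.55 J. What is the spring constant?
k = 2·PE/x² = 2·56.55/(0.342)² = 967.0 N/m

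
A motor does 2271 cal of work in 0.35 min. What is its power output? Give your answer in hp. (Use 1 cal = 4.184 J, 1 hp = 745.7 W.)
Convert to SI: W = 9501.86 J, t = 21.0 s
P = W/t = 9501.86/21.0 = 452.47 W = 0.6068 hp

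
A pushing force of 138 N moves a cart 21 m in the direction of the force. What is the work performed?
W = F·d = (138)(21) = 2898 J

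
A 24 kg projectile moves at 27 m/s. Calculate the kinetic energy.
KE = ½mv² = ½(24)(27)² = 8748.0 J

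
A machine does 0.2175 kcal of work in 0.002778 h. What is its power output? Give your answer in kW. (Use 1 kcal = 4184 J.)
Convert to SI: W = 910.02 J, t = 10.0008 s
P = W/t = 910.02/10.0008 = 90.9947 W = 0.09099 kW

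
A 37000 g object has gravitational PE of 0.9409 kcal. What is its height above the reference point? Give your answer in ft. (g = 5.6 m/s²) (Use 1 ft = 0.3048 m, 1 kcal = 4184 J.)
Convert to SI: m = 37.0 kg, PE = 3936.73 J
h = PE/(mg) = 3936.73/(37.0·5.6) = 18.9996 m = 62.33 ft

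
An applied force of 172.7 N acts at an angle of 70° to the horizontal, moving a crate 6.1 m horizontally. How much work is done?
W = F·d·cosθ = (172.7)(6.1)cos(70°) = 360.3 J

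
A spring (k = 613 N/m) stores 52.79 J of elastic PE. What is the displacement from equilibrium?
x = √(2·PE/k) = √(2·52.79/613) = 0.415 m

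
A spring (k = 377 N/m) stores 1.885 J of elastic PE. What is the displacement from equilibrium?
x = √(2·PE/k) = √(2·1.885/377) = 0.1 m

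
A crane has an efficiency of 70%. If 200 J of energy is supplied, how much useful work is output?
W_out = η·W_in = 0.7·200 = 140.0 J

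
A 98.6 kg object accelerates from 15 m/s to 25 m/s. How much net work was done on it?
W = ΔKE = ½m(v₂² − v₁²) = ½(98.6)(25² − 15²) = 19720.0 J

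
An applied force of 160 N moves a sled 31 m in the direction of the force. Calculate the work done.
W = F·d = (160)(31) = 4960 J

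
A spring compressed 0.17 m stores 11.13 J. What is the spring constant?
k = 2·PE/x² = 2·11.13/(0.17)² = 770.2 N/m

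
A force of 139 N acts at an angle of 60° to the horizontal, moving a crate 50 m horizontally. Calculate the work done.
W = F·d·cosθ = (139)(50)cos(60°) = 3475 J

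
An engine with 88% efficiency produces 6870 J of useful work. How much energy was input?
W_in = W_out/η = 6870/0.88 = 7807 J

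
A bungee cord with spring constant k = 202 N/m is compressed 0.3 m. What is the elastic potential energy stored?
PE = ½kx² = ½(202)(0.3)² = 9.09 J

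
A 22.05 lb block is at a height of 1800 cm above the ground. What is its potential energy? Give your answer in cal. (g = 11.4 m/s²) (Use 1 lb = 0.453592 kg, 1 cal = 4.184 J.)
Convert to SI: m = 10.0017 kg, h = 18.0 m
PE = mgh = (10.0017)(11.4)(18.0) = 2052.35 J = 490.5 cal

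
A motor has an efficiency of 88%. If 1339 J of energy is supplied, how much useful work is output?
W_out = η·W_in = 0.88·1339 = 1178.32 J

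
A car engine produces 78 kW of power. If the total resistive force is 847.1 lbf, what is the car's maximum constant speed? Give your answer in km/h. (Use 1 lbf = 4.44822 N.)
Convert to SI: F = 3768.09 N
P = Fv ⇒ v = P/F = 78000 W/3768.09 N = 20.7002 m/s = 74.52 km/h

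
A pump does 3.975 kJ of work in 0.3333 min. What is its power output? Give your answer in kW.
Convert to SI: W = 3975.0 J, t = 19.998 s
P = W/t = 3975.0/19.998 = 198.77 W = 0.1988 kW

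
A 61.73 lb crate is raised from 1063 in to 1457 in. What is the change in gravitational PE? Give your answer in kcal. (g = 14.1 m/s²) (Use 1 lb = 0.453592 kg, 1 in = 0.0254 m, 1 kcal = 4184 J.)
Convert to SI: m = 28.0002 kg, Δh = 10.0076 m
ΔPE = mgΔh = (28.0002)(14.1)(10.0076) = 3951.03 J = 0.9443 kcal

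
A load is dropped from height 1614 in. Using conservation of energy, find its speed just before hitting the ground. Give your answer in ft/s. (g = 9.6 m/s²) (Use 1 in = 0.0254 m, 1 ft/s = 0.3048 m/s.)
Convert to SI: h = 40.9956 m
mgh = ½mv² ⇒ v = √(2gh) = √(2·9.6·40.9956) = 28.0556 m/s = 92.05 ft/s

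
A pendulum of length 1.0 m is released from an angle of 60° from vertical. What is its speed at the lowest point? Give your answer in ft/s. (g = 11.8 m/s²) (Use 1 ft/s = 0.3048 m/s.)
h = L(1 − cosθ) = 1.0(1 − cos60°) = 0.5 m
v = √(2gh) = √(2·11.8·0.5) = 3.43511 m/s = 11.27 ft/s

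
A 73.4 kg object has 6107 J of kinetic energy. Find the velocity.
v = √(2·KE/m) = √(2·6107/73.4) = 12.9 m/s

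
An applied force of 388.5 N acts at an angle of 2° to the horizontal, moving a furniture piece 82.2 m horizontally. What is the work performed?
W = F·d·cosθ = (388.5)(82.2)cos(2°) = 31920 J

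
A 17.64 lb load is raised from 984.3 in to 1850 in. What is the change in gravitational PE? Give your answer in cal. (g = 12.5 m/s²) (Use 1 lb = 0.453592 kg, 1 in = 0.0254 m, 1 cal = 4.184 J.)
Convert to SI: m = 8.00136 kg, Δh = 21.9888 m
ΔPE = mgΔh = (8.00136)(12.5)(21.9888) = 2199.25 J = 525.6 cal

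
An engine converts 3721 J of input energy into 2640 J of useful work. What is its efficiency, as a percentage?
η = W_out/W_in = 2640/3721 = 70.95%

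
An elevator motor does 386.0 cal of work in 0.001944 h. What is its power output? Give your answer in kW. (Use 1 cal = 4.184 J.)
Convert to SI: W = 1615.02 J, t = 6.9984 s
P = W/t = 1615.02/6.9984 = 230.77 W = 0.2308 kW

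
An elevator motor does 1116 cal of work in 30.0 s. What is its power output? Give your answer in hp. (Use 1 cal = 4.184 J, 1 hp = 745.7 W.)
Convert to SI: W = 4669.34 J, t = 30.0 s
P = W/t = 4669.34/30.0 = 155.645 W = 0.2087 hp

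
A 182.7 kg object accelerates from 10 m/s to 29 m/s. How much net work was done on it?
W = ΔKE = ½m(v₂² − v₁²) = ½(182.7)(29² − 10²) = 67690.35 J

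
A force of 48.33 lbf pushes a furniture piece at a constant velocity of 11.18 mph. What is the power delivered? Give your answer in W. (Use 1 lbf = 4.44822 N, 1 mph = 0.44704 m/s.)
Convert to SI: F = 214.982 N, v = 4.99791 m/s
P = Fv = (214.982)(4.99791) = 1074 W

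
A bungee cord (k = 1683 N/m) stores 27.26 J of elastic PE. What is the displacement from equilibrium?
x = √(2·PE/k) = √(2·27.26/1683) = 0.18 m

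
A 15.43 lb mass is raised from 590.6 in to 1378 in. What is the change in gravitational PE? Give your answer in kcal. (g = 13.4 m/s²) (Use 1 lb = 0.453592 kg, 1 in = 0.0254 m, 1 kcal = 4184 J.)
Convert to SI: m = 6.99892 kg, Δh = 20.0 m
ΔPE = mgΔh = (6.99892)(13.4)(20.0) = 1875.71 J = 0.4483 kcal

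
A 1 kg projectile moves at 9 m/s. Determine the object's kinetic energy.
KE = ½mv² = ½(1)(9)² = 40.5 J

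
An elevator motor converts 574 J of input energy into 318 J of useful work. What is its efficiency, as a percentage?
η = W_out/W_in = 318/574 = 55.4%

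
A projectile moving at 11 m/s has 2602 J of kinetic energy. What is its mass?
m = 2·KE/v² = 2·2602/(11)² = 43.01 kg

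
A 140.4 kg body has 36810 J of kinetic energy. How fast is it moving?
v = √(2·KE/m) = √(2·36810/140.4) = 22.9 m/s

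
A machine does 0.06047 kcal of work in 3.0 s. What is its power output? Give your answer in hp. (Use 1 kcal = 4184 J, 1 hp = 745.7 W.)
Convert to SI: W = 253.006 J, t = 3.0 s
P = W/t = 253.006/3.0 = 84.3355 W = 0.1131 hp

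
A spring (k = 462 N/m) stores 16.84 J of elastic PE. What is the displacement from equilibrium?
x = √(2·PE/k) = √(2·16.84/462) = 0.27 m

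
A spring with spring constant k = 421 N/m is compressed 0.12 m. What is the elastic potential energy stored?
PE = ½kx² = ½(421)(0.12)² = 3.031 J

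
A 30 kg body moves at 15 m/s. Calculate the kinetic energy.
KE = ½mv² = ½(30)(15)² = 3375.0 J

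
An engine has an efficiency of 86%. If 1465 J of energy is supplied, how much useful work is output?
W_out = η·W_in = 0.86·1465 = 1259.9 J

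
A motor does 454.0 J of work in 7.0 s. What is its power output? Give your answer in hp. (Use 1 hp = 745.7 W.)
P = W/t = 454.0/7.0 = 64.8571 W = 0.08697 hp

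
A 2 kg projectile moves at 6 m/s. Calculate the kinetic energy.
KE = ½mv² = ½(2)(6)² = 36.0 J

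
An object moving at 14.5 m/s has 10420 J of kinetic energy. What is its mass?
m = 2·KE/v² = 2·10420/(14.5)² = 99.12 kg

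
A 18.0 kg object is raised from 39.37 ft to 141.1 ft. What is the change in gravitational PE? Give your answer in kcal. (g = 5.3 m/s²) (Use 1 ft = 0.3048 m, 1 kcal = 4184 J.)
Convert to SI: m = 18.0 kg, Δh = 31.0073 m
ΔPE = mgΔh = (18.0)(5.3)(31.0073) = 2958.1 J = 0.707 kcal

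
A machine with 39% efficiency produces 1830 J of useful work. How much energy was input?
W_in = W_out/η = 1830/0.39 = 4692 J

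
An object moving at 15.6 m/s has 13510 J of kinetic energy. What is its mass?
m = 2·KE/v² = 2·13510/(15.6)² = 111.0 kg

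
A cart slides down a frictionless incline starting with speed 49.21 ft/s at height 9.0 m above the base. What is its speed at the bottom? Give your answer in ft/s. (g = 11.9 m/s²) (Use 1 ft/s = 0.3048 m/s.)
Convert to SI: v₀ = 14.9992 m/s, h = 9.0 m
½mv₀² + mgh = ½mv² ⇒ v = √(v₀² + 2gh) = √(14.9992² + 2·11.9·9.0) = 20.95653 m/s = 68.76 ft/s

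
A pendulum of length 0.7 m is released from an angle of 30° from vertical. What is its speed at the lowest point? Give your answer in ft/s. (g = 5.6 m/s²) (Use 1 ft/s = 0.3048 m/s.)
h = L(1 − cosθ) = 0.7(1 − cos30°) = 0.0937822 m
v = √(2gh) = √(2·5.6·0.0937822) = 1.02487 m/s = 3.362 ft/s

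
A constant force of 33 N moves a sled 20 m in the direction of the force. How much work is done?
W = F·d = (33)(20) = 660.0 J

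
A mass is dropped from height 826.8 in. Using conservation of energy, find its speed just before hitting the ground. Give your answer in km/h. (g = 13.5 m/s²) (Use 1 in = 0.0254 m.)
Convert to SI: h = 21.0007 m
mgh = ½mv² ⇒ v = √(2gh) = √(2·13.5·21.0007) = 23.8122 m/s = 85.72 km/h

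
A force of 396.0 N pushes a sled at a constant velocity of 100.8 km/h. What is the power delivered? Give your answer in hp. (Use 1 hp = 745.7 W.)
Convert to SI: F = 396.0 N, v = 28.0 m/s
P = Fv = (396.0)(28.0) = 11088.0 W = 14.87 hp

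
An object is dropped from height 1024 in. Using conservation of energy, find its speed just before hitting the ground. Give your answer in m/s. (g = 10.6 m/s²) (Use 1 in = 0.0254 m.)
Convert to SI: h = 26.0096 m
mgh = ½mv² ⇒ v = √(2gh) = √(2·10.6·26.0096) = 23.48 m/s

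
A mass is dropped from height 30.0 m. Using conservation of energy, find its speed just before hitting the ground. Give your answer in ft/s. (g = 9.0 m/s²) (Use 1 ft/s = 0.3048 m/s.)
mgh = ½mv² ⇒ v = √(2gh) = √(2·9.0·30.0) = 23.2379 m/s = 76.24 ft/s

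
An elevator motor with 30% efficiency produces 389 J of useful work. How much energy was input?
W_in = W_out/η = 389/0.3 = 1297 J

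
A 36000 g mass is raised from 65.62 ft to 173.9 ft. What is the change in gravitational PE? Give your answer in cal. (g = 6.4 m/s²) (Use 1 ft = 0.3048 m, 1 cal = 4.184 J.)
Convert to SI: m = 36.0 kg, Δh = 33.0037 m
ΔPE = mgΔh = (36.0)(6.4)(33.0037) = 7604.06 J = 1817 cal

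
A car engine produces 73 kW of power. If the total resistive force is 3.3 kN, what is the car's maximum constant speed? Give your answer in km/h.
Convert to SI: F = 3300.0 N
P = Fv ⇒ v = P/F = 73000 W/3300.0 N = 22.1212 m/s = 79.64 km/h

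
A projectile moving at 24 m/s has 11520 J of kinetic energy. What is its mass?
m = 2·KE/v² = 2·11520/(24)² = 40.0 kg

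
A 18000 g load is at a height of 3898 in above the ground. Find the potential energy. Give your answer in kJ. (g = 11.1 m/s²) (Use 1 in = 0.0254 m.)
Convert to SI: m = 18.0 kg, h = 99.0092 m
PE = mgh = (18.0)(11.1)(99.0092) = 19782.0 J = 19.78 kJ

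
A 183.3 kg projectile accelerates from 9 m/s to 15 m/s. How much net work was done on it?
W = ΔKE = ½m(v₂² − v₁²) = ½(183.3)(15² − 9²) = 13197.6 J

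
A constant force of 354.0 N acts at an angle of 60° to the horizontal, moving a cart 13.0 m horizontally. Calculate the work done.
W = F·d·cosθ = (354.0)(13.0)cos(60°) = 2301 J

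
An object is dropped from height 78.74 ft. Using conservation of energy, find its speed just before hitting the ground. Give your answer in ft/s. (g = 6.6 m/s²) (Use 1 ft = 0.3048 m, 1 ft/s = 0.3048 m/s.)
Convert to SI: h = 24.0 m
mgh = ½mv² ⇒ v = √(2gh) = √(2·6.6·24.0) = 17.7989 m/s = 58.4 ft/s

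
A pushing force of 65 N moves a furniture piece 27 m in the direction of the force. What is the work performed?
W = F·d = (65)(27) = 1755 J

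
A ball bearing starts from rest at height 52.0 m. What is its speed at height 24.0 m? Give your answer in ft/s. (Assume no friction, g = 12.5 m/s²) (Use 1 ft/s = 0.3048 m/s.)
mgh₁ = mgh₂ + ½mv² ⇒ v = √(2g(h₁−h₂)) = √(2·12.5·28.0) = 26.4575 m/s = 86.8 ft/s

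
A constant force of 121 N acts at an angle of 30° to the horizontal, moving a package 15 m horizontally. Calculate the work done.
W = F·d·cosθ = (121)(15)cos(30°) = 1572 J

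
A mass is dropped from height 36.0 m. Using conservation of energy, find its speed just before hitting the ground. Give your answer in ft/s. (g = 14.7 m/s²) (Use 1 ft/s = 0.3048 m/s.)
mgh = ½mv² ⇒ v = √(2gh) = √(2·14.7·36.0) = 32.5331 m/s = 106.7 ft/s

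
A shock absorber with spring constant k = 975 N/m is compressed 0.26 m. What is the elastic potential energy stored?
PE = ½kx² = ½(975)(0.26)² = 32.96 J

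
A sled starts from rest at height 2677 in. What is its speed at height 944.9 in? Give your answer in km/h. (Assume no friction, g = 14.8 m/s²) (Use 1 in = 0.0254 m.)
Convert to SI: h₁−h₂ = 43.9953 m
mgh₁ = mgh₂ + ½mv² ⇒ v = √(2g(h₁−h₂)) = √(2·14.8·43.9953) = 36.0869 m/s = 129.9 km/h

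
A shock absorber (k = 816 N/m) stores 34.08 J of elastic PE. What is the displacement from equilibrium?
x = √(2·PE/k) = √(2·34.08/816) = 0.289 m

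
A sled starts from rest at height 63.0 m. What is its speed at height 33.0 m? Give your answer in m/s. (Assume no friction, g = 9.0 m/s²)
mgh₁ = mgh₂ + ½mv² ⇒ v = √(2g(h₁−h₂)) = √(2·9.0·30.0) = 23.24 m/s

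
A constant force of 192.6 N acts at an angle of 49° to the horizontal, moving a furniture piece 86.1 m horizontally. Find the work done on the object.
W = F·d·cosθ = (192.6)(86.1)cos(49°) = 10880 J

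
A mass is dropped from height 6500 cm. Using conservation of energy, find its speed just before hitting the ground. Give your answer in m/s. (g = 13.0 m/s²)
Convert to SI: h = 65.0 m
mgh = ½mv² ⇒ v = √(2gh) = √(2·13.0·65.0) = 41.11 m/s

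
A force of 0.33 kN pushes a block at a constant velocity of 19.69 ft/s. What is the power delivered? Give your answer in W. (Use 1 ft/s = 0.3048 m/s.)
Convert to SI: F = 330.0 N, v = 6.00151 m/s
P = Fv = (330.0)(6.00151) = 1980 W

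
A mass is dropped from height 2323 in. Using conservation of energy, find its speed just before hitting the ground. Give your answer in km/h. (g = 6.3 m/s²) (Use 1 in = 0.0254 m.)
Convert to SI: h = 59.0042 m
mgh = ½mv² ⇒ v = √(2gh) = √(2·6.3·59.0042) = 27.2663 m/s = 98.16 km/h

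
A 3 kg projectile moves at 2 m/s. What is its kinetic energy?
KE = ½mv² = ½(3)(2)² = 6.0 J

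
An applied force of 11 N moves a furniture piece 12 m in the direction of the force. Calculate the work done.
W = F·d = (11)(12) = 132.0 J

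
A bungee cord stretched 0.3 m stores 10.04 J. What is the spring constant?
k = 2·PE/x² = 2·10.04/(0.3)² = 223.1 N/m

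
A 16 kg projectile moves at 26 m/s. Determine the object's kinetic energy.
KE = ½mv² = ½(16)(26)² = 5408.0 J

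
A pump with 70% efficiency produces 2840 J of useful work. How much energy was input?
W_in = W_out/η = 2840/0.7 = 4057 J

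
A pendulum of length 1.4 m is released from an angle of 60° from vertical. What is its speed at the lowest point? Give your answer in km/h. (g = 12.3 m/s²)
h = L(1 − cosθ) = 1.4(1 − cos60°) = 0.7 m
v = √(2gh) = √(2·12.3·0.7) = 4.1497 m/s = 14.94 km/h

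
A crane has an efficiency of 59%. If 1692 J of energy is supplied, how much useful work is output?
W_out = η·W_in = 0.59·1692 = 998.28 J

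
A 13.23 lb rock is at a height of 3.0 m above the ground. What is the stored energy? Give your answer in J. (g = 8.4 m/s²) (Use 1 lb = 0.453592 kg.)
Convert to SI: m = 6.00102 kg, h = 3.0 m
PE = mgh = (6.00102)(8.4)(3.0) = 151.2 J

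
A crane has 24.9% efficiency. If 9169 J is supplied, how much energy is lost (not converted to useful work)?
W_lost = W_in(1 − η) = 9169·(1 − 0.249) = 6886 J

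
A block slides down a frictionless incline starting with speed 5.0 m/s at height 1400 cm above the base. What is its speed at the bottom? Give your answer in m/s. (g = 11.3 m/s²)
Convert to SI: v₀ = 5.0 m/s, h = 14.0 m
½mv₀² + mgh = ½mv² ⇒ v = √(v₀² + 2gh) = √(5.0² + 2·11.3·14.0) = 18.48 m/s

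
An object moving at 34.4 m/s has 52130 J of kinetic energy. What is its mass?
m = 2·KE/v² = 2·52130/(34.4)² = 88.11 kg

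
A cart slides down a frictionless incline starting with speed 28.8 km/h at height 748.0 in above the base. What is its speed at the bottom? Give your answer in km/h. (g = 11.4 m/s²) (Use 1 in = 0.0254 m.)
Convert to SI: v₀ = 8.0 m/s, h = 18.9992 m
½mv₀² + mgh = ½mv² ⇒ v = √(v₀² + 2gh) = √(8.0² + 2·11.4·18.9992) = 22.2976 m/s = 80.27 km/h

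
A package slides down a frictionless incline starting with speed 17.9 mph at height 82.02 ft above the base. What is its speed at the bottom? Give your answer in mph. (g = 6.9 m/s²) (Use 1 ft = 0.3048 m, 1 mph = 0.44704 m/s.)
Convert to SI: v₀ = 8.00202 m/s, h = 24.9997 m
½mv₀² + mgh = ½mv² ⇒ v = √(v₀² + 2gh) = √(8.00202² + 2·6.9·24.9997) = 20.2244 m/s = 45.24 mph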